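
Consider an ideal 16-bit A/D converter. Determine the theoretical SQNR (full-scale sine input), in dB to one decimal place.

SNR ≈ 6.02·N + 1.76 dB = 6.02·16 + 1.76 = 98.08 dB.

98.1 dB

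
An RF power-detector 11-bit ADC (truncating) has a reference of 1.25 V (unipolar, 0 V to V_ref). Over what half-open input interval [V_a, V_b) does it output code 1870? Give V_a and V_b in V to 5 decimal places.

[1.14136 V, 1.14197 V)

LSB = 1.25/2^11 = 0.610 mV.
V_a = V_low + 1870·LSB = 1.14136 V; V_b = V_low + 1871·LSB = 1.14197 V.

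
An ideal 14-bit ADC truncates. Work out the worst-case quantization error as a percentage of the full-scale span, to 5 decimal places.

0.00610 %

Truncating → worst-case error = 1 LSB = V_FS/2^14, so 100/16384 = 0.00610352 % of full scale.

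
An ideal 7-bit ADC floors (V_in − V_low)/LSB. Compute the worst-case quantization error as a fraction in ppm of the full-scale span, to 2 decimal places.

Truncating → worst-case error = 1 LSB = V_FS/2^7, so 1e+06/128 = 7812.5 ppm of full scale.

7812.50 ppm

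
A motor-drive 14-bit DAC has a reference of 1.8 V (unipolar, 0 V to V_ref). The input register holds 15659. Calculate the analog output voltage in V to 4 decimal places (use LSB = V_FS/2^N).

1.7203 V

LSB = 1.8 V / 2^14 = 109.86 µV.
V_out = 0 + 15659 × 0.000109863 V = 1.72035 V.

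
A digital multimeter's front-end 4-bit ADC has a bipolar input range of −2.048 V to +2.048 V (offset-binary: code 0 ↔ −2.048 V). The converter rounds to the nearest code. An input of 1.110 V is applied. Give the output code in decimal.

code 12

LSB = 4.096 V / 16 = 256.000 mV.
(V_in − V_low)/LSB = (1.110 − (−2.048)) / 0.256 = 12.336.
So the output code is 12.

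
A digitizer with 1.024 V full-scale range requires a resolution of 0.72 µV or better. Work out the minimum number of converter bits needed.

21 bits

Number of steps required ≥ 1.024 V / 0.72 µV = 1422222.22.
Need 2^N ≥ 1422222.22; 2^20 = 1048576, 2^21 = 2097152.
Minimum N = 21.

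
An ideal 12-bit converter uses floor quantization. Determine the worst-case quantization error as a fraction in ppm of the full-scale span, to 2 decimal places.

Truncating → worst-case error = 1 LSB = V_FS/2^12, so 1e+06/4096 = 244.141 ppm of full scale.

244.14 ppm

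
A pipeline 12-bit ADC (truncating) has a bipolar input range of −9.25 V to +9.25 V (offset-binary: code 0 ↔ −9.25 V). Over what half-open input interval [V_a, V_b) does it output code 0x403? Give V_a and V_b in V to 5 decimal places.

LSB = 18.5/2^12 = 4.517 mV.
Code 0x403 = 1027 decimal.
V_a = V_low + 1027·LSB = -4.61145 V; V_b = V_low + 1028·LSB = -4.60693 V.

[-4.61145 V, -4.60693 V)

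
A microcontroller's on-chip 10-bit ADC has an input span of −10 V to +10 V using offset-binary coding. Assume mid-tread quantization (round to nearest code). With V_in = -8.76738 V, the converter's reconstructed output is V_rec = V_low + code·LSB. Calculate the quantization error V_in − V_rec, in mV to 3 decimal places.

2.151 mV

Step size: 20 V ÷ 2^10 = 19.531 mV.
(V_in − V_low)/LSB = (-8.76738 − (−10))/0.0195312 = 63.1101 → code 63 (round).
Code 63 maps back to (−10) + 63×0.0195312 V = -8.7695312 V.
V_in − V_rec = 0.00215125 V = 2.151 mV.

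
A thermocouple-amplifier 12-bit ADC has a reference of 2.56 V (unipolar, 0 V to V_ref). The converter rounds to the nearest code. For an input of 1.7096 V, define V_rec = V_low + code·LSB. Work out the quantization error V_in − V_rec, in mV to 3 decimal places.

0.225 mV

One LSB is 2.56 V / 4096 = 0.625 mV.
(V_in − V_low)/LSB = (1.7096 − 0)/0.000625 = 2735.3600 → code 2735 (round).
V_rec = 0 + 2735·0.000625 = 1.709375 V.
V_in − V_rec = 0.000225 V = 0.225 mV.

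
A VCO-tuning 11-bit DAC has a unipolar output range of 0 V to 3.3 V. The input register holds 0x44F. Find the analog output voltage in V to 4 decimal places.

LSB = 3.3 V / 2^11 = 1.611 mV.
Code 0x44F = 1103 decimal.
V_out = 0 + 1103 × 0.00161133 V = 1.77729 V.

1.7773 V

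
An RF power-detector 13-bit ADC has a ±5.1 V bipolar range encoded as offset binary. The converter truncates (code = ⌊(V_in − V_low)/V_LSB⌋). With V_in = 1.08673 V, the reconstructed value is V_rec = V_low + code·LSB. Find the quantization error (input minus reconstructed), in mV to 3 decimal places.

0.988 mV

LSB = 10.2/2^13 = 1.245 mV.
(1.08673 − (−5.1))/0.00124512 = 4968.7933; ⌊·⌋ gives code 4968.
V_rec = (−5.1) + 4968·0.00124512 = 1.0857422 V.
Difference: 0.000987812 V → 0.988 mV.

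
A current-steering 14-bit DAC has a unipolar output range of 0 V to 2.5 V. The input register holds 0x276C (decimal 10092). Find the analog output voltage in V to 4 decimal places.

1.5399 V

LSB = 2.5 V / 2^14 = 152.59 µV.
Code 0x276C = 10092 decimal.
V_out = 0 + 10092 × 0.000152588 V = 1.53992 V.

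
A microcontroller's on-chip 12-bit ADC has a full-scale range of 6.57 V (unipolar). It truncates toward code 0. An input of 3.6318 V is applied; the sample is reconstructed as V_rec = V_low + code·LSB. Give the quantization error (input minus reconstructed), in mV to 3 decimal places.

0.335 mV

One LSB is 6.57 V / 4096 = 1.604 mV.
Scaled input = 2264.2089 LSBs, so code = 2264.
Code 2264 maps back to 0 + 2264×0.001604 V = 3.6314648 V.
Error = 3.6318 − 3.6314648 = 0.000335156 V = 0.335 mV.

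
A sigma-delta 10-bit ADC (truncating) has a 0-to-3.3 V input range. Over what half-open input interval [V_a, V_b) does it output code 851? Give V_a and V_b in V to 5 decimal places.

[2.74248 V, 2.74570 V)

LSB = 3.3/2^10 = 3.223 mV.
V_a = V_low + 851·LSB = 2.74248 V; V_b = V_low + 852·LSB = 2.7457 V.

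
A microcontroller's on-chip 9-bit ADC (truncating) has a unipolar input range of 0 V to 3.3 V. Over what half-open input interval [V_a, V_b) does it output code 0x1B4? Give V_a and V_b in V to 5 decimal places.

LSB = 3.3/2^9 = 6.445 mV.
Code 0x1B4 = 436 decimal.
V_a = V_low + 436·LSB = 2.81016 V; V_b = V_low + 437·LSB = 2.8166 V.

[2.81016 V, 2.81660 V)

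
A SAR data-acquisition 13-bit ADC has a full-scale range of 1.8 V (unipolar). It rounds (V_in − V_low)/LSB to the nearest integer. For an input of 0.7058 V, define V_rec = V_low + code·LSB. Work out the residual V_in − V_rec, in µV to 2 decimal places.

Step size: 1.8 V ÷ 2^13 = 219.73 µV.
(V_in − V_low)/LSB = (0.7058 − 0)/0.000219727 = 3212.1742 → code 3212 (round).
Code 3212 maps back to 0 + 3212×0.000219727 V = 0.70576172 V.
Error = 0.7058 − 0.70576172 = 3.82812e-05 V = 38.28 µV.

38.28 µV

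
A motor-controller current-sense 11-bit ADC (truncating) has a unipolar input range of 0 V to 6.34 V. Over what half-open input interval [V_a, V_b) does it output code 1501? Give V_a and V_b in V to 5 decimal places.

[4.64665 V, 4.64975 V)

LSB = 6.34/2^11 = 3.096 mV.
V_a = V_low + 1501·LSB = 4.64665 V; V_b = V_low + 1502·LSB = 4.64975 V.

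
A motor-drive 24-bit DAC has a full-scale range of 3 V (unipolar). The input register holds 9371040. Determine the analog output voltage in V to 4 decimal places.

1.6757 V

LSB = 3 V / 2^24 = 0.18 µV.
V_out = 0 + 9371040 × 1.78814e-07 V = 1.67567 V.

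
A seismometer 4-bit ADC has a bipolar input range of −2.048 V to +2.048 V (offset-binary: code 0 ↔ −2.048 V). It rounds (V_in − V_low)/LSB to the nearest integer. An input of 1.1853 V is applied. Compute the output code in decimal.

code 13

Full-scale span = 4.096 V; LSB = 4.096/2^4 = 256.000 mV.
(1.1853 − (−2.048)) / 0.256 = 12.630 LSBs.
So the output code is 13.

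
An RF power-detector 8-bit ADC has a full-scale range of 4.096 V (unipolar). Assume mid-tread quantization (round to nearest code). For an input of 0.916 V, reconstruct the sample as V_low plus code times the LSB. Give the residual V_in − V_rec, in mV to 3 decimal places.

LSB = 4.096/2^8 = 16.000 mV.
(0.916 − 0)/0.016 = 57.2500; round gives code 57.
Reconstructed: 0.912 V.
Difference: 0.004 V → 4.000 mV.

4.000 mV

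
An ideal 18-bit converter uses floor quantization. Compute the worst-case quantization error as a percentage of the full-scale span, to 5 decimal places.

Truncating → worst-case error = 1 LSB = V_FS/2^18, so 100/262144 = 0.00038147 % of full scale.

0.00038 %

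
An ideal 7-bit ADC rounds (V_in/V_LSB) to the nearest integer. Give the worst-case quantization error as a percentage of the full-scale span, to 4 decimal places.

0.3906 %

Rounding → worst-case error = ½ LSB = V_FS/2^8, so 100/256 = 0.390625 % of full scale.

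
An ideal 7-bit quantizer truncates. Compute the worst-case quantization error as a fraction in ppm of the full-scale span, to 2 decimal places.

Truncating → worst-case error = 1 LSB = V_FS/2^7, so 1e+06/128 = 7812.5 ppm of full scale.

7812.50 ppm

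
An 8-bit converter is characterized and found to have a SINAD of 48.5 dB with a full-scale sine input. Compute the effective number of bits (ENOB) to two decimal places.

7.76 bits

ENOB = (SINAD − 1.76) / 6.02 = (48.5 − 1.76)/6.02 = 7.764.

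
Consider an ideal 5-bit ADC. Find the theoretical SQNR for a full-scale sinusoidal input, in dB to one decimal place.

31.9 dB

SNR ≈ 6.02·N + 1.76 dB = 6.02·5 + 1.76 = 31.86 dB.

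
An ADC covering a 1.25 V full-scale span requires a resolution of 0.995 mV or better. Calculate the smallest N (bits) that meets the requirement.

Number of steps required ≥ 1.25 V / 0.995 mV = 1256.28.
Need 2^N ≥ 1256.28; 2^10 = 1024, 2^11 = 2048.
Minimum N = 11.

11 bits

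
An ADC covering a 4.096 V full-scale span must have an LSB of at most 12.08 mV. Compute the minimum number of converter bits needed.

Number of steps required ≥ 4.096 V / 12.08 mV = 339.07.
Need 2^N ≥ 339.07; 2^8 = 256, 2^9 = 512.
Minimum N = 9.

9 bits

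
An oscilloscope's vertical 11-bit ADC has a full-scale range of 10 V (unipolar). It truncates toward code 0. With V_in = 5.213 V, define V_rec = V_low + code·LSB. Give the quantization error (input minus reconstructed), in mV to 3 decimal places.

LSB = 10/2^11 = 4.883 mV.
Scaled input = 1067.6224 LSBs, so code = 1067.
V_rec = 0 + 1067·0.00488281 = 5.2099609 V.
Error = 5.213 − 5.2099609 = 0.00303906 V = 3.039 mV.

3.039 mV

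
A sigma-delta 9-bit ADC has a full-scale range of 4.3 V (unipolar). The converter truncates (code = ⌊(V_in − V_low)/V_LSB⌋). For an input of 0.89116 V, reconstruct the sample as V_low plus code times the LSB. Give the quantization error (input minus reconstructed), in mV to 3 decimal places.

0.926 mV

One LSB is 4.3 V / 512 = 8.398 mV.
(V_in − V_low)/LSB = (0.89116 − 0)/0.00839844 = 106.1102 → code 106 (floor).
Code 106 maps back to 0 + 106×0.00839844 V = 0.89023438 V.
Difference: 0.000925625 V → 0.926 mV.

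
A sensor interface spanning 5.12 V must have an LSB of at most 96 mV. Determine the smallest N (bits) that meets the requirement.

Number of steps required ≥ 5.12 V / 96 mV = 53.33.
Need 2^N ≥ 53.33; 2^5 = 32, 2^6 = 64.
Minimum N = 6.

6 bits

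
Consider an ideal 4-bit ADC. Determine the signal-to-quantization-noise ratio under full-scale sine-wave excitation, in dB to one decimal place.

SNR ≈ 6.02·N + 1.76 dB = 6.02·4 + 1.76 = 25.84 dB.

25.8 dB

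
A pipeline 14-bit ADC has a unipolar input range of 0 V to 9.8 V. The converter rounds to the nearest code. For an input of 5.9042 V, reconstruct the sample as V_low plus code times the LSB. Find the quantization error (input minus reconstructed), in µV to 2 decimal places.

-84.67 µV

Step size: 9.8 V ÷ 2^14 = 0.598 mV.
(V_in − V_low)/LSB = (5.9042 − 0)/0.000598145 = 9870.8584 → code 9871 (round).
Code 9871 maps back to 0 + 9871×0.000598145 V = 5.9042847 V.
V_in − V_rec = -8.4668e-05 V = -84.67 µV.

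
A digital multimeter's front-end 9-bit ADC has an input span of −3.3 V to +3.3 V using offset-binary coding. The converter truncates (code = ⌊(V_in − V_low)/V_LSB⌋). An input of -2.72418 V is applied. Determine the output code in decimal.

LSB = 6.6 V / 512 = 12.891 mV.
(-2.72418 − (−3.3)) / 0.0128906 = 44.670 LSBs.
So the output code is 44.

code 44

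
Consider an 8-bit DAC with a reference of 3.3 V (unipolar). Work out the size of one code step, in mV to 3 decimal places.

Full-scale span = 3.3 V.
LSB = 3.3 / 2^8 = 3.3 / 256 = 0.0128906 V = 12.891 mV.

12.891 mV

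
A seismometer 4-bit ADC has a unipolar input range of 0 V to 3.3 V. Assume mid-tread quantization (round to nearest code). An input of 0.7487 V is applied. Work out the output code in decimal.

code 4

LSB = 3.3 V / 16 = 206.250 mV.
(V_in − V_low)/LSB = (0.7487 − 0) / 0.20625 = 3.630.
Round → code 4.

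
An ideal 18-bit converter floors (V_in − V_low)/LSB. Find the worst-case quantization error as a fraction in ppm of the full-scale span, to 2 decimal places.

3.81 ppm

Truncating → worst-case error = 1 LSB = V_FS/2^18, so 1e+06/262144 = 3.8147 ppm of full scale.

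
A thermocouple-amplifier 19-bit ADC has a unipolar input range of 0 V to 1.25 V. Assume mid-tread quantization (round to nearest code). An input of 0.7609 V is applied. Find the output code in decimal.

Full-scale span = 1.25 V; LSB = 1.25/2^19 = 2.38 µV.
Input sits at 319144.591 steps above V_low.
Round → code 319145.

code 319145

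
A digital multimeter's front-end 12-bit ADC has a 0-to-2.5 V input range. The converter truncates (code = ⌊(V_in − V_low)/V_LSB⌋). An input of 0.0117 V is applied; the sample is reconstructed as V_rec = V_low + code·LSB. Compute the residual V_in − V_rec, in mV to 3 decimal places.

One LSB is 2.5 V / 4096 = 0.610 mV.
Scaled input = 19.1693 LSBs, so code = 19.
Code 19 maps back to 0 + 19×0.000610352 V = 0.01159668 V.
Difference: 0.00010332 V → 0.103 mV.

0.103 mV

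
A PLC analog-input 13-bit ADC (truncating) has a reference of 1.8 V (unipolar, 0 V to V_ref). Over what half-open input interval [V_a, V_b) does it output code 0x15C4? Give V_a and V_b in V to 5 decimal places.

[1.22432 V, 1.22454 V)

LSB = 1.8/2^13 = 219.73 µV.
Code 0x15C4 = 5572 decimal.
V_a = V_low + 5572·LSB = 1.22432 V; V_b = V_low + 5573·LSB = 1.22454 V.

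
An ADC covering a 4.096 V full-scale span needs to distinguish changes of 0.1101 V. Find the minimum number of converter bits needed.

6 bits

Number of steps required ≥ 4.096 V / 0.1101 V = 37.20.
Need 2^N ≥ 37.20; 2^5 = 32, 2^6 = 64.
Minimum N = 6.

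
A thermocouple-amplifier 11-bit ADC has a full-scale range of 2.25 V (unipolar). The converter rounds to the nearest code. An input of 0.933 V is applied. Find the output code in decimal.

code 849

With 2048 levels over 2.25 V, one step is 1.099 mV.
Input sits at 849.237 steps above V_low.
round(849.237) = 849.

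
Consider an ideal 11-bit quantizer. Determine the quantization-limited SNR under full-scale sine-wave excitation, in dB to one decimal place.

68.0 dB

SNR ≈ 6.02·N + 1.76 dB = 6.02·11 + 1.76 = 67.98 dB.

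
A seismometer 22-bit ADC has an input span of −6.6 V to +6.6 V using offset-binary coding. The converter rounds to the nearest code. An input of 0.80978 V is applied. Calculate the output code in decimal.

code 2354460

With 4194304 levels over 13.2 V, one step is 3.15 µV.
(0.80978 − (−6.6)) / 3.14713e-06 = 2354459.840 LSBs.
Round → code 2354460.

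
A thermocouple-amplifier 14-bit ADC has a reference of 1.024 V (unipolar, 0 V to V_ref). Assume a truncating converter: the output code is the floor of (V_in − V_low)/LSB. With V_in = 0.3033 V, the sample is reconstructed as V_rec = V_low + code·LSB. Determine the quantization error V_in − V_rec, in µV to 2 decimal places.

50.00 µV

LSB = 1.024/2^14 = 62.50 µV.
(0.3033 − 0)/6.25e-05 = 4852.8000; ⌊·⌋ gives code 4852.
V_rec = 0 + 4852·6.25e-05 = 0.30325 V.
V_in − V_rec = 5e-05 V = 50.00 µV.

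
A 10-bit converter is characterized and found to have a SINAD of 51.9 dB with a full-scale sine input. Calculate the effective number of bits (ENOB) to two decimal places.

ENOB = (SINAD − 1.76) / 6.02 = (51.9 − 1.76)/6.02 = 8.329.

8.33 bits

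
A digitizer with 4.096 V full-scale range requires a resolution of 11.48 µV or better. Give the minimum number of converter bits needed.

19 bits

Number of steps required ≥ 4.096 V / 11.48 µV = 356794.43.
Need 2^N ≥ 356794.43; 2^18 = 262144, 2^19 = 524288.
Minimum N = 19.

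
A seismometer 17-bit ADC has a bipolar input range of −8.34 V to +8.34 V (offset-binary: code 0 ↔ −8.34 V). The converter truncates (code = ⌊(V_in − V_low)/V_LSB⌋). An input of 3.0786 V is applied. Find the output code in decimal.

code 89727

LSB = 16.68 V / 131072 = 127.26 µV.
(V_in − V_low)/LSB = (3.0786 − (−8.34)) / 0.000127258 = 89727.742.
Floor → code 89727.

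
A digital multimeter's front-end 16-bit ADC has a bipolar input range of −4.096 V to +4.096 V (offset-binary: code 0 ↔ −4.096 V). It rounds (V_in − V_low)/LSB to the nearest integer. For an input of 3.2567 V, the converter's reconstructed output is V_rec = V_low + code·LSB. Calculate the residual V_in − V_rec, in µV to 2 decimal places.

LSB = 8.192/2^16 = 125.00 µV.
(3.2567 − (−4.096))/0.000125 = 58821.6000; round gives code 58822.
Reconstructed: 3.25675 V.
Error = 3.2567 − 3.25675 = -5e-05 V = -50.00 µV.

-50.00 µV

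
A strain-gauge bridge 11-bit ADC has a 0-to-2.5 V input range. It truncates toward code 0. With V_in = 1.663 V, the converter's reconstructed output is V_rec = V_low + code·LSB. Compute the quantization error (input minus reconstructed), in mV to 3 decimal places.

LSB = 2.5/2^11 = 1.221 mV.
Scaled input = 1362.3296 LSBs, so code = 1362.
V_rec = 0 + 1362·0.0012207 = 1.6625977 V.
Error = 1.663 − 1.6625977 = 0.000402344 V = 0.402 mV.

0.402 mV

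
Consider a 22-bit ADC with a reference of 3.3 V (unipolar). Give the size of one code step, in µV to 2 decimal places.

Full-scale span = 3.3 V.
LSB = 3.3 / 2^22 = 3.3 / 4194304 = 7.86781e-07 V = 0.79 µV.

0.79 µV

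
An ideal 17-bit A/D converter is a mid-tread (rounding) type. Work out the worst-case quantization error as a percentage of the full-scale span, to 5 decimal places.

Rounding → worst-case error = ½ LSB = V_FS/2^18, so 100/262144 = 0.00038147 % of full scale.

0.00038 %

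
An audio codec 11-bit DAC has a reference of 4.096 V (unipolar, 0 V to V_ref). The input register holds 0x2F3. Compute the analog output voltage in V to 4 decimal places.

LSB = 4.096 V / 2^11 = 2.000 mV.
Code 0x2F3 = 755 decimal.
V_out = 0 + 755 × 0.002 V = 1.51 V.

1.5100 V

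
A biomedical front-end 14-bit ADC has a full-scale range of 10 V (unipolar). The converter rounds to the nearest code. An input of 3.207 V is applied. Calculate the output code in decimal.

code 5254

LSB = 10 V / 16384 = 0.610 mV.
(3.207 − 0) / 0.000610352 = 5254.349 LSBs.
Round → code 5254.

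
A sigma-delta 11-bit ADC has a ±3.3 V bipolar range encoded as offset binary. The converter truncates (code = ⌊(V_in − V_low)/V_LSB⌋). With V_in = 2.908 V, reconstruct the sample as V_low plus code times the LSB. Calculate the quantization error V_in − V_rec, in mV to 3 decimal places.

Step size: 6.6 V ÷ 2^11 = 3.223 mV.
(V_in − V_low)/LSB = (2.908 − (−3.3))/0.00322266 = 1926.3612 → code 1926 (floor).
V_rec = (−3.3) + 1926·0.00322266 = 2.9068359 V.
Difference: 0.00116406 V → 1.164 mV.

1.164 mV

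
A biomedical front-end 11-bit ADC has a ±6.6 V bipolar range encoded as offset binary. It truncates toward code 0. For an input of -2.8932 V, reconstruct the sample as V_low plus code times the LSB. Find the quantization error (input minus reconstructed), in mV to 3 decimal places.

LSB = 13.2/2^11 = 6.445 mV.
(V_in − V_low)/LSB = (-2.8932 − (−6.6))/0.00644531 = 575.1156 → code 575 (floor).
Reconstructed: -2.8939453 V.
Error = -2.8932 − (−2.8939453) = 0.000745312 V = 0.745 mV.

0.745 mV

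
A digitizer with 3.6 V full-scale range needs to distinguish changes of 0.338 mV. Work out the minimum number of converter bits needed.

Number of steps required ≥ 3.6 V / 0.338 mV = 10650.89.
Need 2^N ≥ 10650.89; 2^13 = 8192, 2^14 = 16384.
Minimum N = 14.

14 bits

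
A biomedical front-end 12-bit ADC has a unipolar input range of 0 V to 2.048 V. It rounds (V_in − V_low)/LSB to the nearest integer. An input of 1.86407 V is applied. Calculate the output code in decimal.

code 3728

LSB = 2.048 V / 4096 = 0.500 mV.
(V_in − V_low)/LSB = (1.86407 − 0) / 0.0005 = 3728.140.
So the output code is 3728.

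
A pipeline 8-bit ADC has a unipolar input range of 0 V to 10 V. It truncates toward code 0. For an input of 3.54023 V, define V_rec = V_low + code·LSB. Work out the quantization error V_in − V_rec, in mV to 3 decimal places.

One LSB is 10 V / 256 = 39.062 mV.
(V_in − V_low)/LSB = (3.54023 − 0)/0.0390625 = 90.6299 → code 90 (floor).
V_rec = 0 + 90·0.0390625 = 3.515625 V.
Error = 3.54023 − 3.515625 = 0.024605 V = 24.605 mV.

24.605 mV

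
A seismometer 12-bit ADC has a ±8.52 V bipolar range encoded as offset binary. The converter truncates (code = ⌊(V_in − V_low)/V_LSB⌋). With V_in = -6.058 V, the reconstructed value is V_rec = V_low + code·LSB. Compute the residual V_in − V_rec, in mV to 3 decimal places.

LSB = 17.04/2^12 = 4.160 mV.
(V_in − V_low)/LSB = (-6.058 − (−8.52))/0.00416016 = 591.8047 → code 591 (floor).
V_rec = (−8.52) + 591·0.00416016 = -6.0613477 V.
Error = -6.058 − (−6.0613477) = 0.00334766 V = 3.348 mV.

3.348 mV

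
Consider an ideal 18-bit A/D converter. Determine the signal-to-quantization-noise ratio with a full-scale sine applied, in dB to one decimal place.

110.1 dB

SNR ≈ 6.02·N + 1.76 dB = 6.02·18 + 1.76 = 110.12 dB.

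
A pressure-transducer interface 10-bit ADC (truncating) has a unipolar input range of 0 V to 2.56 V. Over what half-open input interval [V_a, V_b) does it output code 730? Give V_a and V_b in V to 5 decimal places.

[1.82500 V, 1.82750 V)

LSB = 2.56/2^10 = 2.500 mV.
V_a = V_low + 730·LSB = 1.825 V; V_b = V_low + 731·LSB = 1.8275 V.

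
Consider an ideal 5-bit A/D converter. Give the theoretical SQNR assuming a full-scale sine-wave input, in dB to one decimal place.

SNR ≈ 6.02·N + 1.76 dB = 6.02·5 + 1.76 = 31.86 dB.

31.9 dB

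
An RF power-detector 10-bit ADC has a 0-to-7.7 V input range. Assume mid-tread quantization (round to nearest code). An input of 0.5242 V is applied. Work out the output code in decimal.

Full-scale span = 7.7 V; LSB = 7.7/2^10 = 7.520 mV.
(V_in − V_low)/LSB = (0.5242 − 0) / 0.00751953 = 69.712.
Round → code 70.

code 70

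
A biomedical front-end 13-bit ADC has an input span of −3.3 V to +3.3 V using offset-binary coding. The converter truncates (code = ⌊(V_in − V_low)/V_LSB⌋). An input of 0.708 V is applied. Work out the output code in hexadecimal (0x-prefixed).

Full-scale span = 6.6 V; LSB = 6.6/2^13 = 0.806 mV.
(V_in − V_low)/LSB = (0.708 − (−3.3)) / 0.000805664 = 4974.778.
So the output code is 4974.
In hexadecimal (0x-prefixed): 0x136E.

code 0x136E (decimal 4974)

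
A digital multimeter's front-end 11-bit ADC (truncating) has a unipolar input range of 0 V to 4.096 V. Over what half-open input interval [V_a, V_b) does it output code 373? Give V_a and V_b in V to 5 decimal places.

[0.74600 V, 0.74800 V)

LSB = 4.096/2^11 = 2.000 mV.
V_a = V_low + 373·LSB = 0.746 V; V_b = V_low + 374·LSB = 0.748 V.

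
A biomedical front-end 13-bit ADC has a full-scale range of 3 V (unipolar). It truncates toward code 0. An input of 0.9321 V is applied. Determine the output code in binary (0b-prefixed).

code 0b100111110001 (decimal 2545)

With 8192 levels over 3 V, one step is 366.21 µV.
(0.9321 − 0) / 0.000366211 = 2545.254 LSBs.
⌊·⌋(2545.254) = 2545.
In binary (0b-prefixed): 0b100111110001.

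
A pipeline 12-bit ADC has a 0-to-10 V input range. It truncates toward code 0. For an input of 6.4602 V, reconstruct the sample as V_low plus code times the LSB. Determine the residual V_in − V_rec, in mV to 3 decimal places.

0.239 mV

LSB = 10/2^12 = 2.441 mV.
Scaled input = 2646.0979 LSBs, so code = 2646.
Code 2646 maps back to 0 + 2646×0.00244141 V = 6.4599609 V.
Difference: 0.000239062 V → 0.239 mV.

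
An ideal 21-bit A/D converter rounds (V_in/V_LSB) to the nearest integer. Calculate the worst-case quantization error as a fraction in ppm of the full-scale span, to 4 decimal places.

0.2384 ppm

Rounding → worst-case error = ½ LSB = V_FS/2^22, so 1e+06/4194304 = 0.238419 ppm of full scale.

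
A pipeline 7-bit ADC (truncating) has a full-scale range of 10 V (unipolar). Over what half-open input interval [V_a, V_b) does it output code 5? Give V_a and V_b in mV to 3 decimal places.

LSB = 10/2^7 = 78.125 mV.
V_a = V_low + 5·LSB = 0.390625 V; V_b = V_low + 6·LSB = 0.46875 V.

[390.625 mV, 468.750 mV)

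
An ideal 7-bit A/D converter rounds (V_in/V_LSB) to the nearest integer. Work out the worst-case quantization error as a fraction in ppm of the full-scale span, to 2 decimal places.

3906.25 ppm

Rounding → worst-case error = ½ LSB = V_FS/2^8, so 1e+06/256 = 3906.25 ppm of full scale.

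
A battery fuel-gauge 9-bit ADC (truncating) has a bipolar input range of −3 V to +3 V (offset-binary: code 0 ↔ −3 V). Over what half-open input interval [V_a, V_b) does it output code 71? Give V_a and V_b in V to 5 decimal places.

[-2.16797 V, -2.15625 V)

LSB = 6/2^9 = 11.719 mV.
V_a = V_low + 71·LSB = -2.16797 V; V_b = V_low + 72·LSB = -2.15625 V.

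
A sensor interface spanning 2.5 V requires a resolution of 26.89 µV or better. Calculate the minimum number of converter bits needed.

17 bits

Number of steps required ≥ 2.5 V / 26.89 µV = 92971.36.
Need 2^N ≥ 92971.36; 2^16 = 65536, 2^17 = 131072.
Minimum N = 17.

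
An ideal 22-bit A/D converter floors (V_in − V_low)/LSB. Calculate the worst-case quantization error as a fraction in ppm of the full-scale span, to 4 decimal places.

Truncating → worst-case error = 1 LSB = V_FS/2^22, so 1e+06/4194304 = 0.238419 ppm of full scale.

0.2384 ppm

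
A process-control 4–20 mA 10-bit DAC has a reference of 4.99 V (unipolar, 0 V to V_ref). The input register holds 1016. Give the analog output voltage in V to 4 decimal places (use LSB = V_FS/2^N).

LSB = 4.99 V / 2^10 = 4.873 mV.
V_out = 0 + 1016 × 0.00487305 V = 4.95102 V.

4.9510 V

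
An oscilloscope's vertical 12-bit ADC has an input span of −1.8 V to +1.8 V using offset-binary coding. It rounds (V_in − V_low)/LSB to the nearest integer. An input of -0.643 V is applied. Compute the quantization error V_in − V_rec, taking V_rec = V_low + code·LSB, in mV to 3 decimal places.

0.359 mV

One LSB is 3.6 V / 4096 = 0.879 mV.
(V_in − V_low)/LSB = (-0.643 − (−1.8))/0.000878906 = 1316.4089 → code 1316 (round).
V_rec = (−1.8) + 1316·0.000878906 = -0.64335937 V.
V_in − V_rec = 0.000359375 V = 0.359 mV.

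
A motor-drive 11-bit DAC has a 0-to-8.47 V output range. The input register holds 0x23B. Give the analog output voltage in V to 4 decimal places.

LSB = 8.47 V / 2^11 = 4.136 mV.
Code 0x23B = 571 decimal.
V_out = 0 + 571 × 0.00413574 V = 2.36151 V.

2.3615 V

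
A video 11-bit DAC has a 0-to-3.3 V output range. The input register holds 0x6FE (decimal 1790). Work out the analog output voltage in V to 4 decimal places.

LSB = 3.3 V / 2^11 = 1.611 mV.
Code 0x6FE = 1790 decimal.
V_out = 0 + 1790 × 0.00161133 V = 2.88428 V.

2.8843 V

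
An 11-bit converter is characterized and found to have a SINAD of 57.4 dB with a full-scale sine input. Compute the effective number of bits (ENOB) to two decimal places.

9.24 bits

ENOB = (SINAD − 1.76) / 6.02 = (57.4 − 1.76)/6.02 = 9.243.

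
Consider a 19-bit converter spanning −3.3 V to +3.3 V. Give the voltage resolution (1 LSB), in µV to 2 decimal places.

12.59 µV

Full-scale span = 6.6 V.
LSB = 6.6 / 2^19 = 6.6 / 524288 = 1.25885e-05 V = 12.59 µV.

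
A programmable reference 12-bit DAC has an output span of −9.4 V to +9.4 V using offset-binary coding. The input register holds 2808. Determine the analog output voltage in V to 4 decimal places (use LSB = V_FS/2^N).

3.4883 V

LSB = 18.8 V / 2^12 = 4.590 mV.
V_out = (−9.4) + 2808 × 0.00458984 V = 3.48828 V.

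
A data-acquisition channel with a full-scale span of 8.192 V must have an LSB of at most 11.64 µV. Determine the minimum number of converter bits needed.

20 bits

Number of steps required ≥ 8.192 V / 11.64 µV = 703780.07.
Need 2^N ≥ 703780.07; 2^19 = 524288, 2^20 = 1048576.
Minimum N = 20.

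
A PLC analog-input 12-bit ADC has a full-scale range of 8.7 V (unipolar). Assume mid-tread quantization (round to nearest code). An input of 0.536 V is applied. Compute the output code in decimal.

With 4096 levels over 8.7 V, one step is 2.124 mV.
(V_in − V_low)/LSB = (0.536 − 0) / 0.00212402 = 252.351.
So the output code is 252.

code 252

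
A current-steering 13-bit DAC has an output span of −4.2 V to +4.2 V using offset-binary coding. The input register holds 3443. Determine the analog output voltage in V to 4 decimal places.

LSB = 8.4 V / 2^13 = 1.025 mV.
V_out = (−4.2) + 3443 × 0.00102539 V = -0.66958 V.

-0.6696 V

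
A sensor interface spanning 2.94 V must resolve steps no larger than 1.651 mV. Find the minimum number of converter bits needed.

11 bits

Number of steps required ≥ 2.94 V / 1.651 mV = 1780.74.
Need 2^N ≥ 1780.74; 2^10 = 1024, 2^11 = 2048.
Minimum N = 11.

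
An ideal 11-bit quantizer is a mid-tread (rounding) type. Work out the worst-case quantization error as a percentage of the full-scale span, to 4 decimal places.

Rounding → worst-case error = ½ LSB = V_FS/2^12, so 100/4096 = 0.0244141 % of full scale.

0.0244 %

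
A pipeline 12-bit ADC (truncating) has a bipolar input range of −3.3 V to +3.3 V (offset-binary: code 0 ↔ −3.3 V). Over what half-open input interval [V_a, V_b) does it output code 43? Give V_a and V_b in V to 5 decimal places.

[-3.23071 V, -3.22910 V)

LSB = 6.6/2^12 = 1.611 mV.
V_a = V_low + 43·LSB = -3.23071 V; V_b = V_low + 44·LSB = -3.2291 V.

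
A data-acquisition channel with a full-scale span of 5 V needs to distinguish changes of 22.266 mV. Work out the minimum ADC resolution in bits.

8 bits

Number of steps required ≥ 5 V / 22.266 mV = 224.56.
Need 2^N ≥ 224.56; 2^7 = 128, 2^8 = 256.
Minimum N = 8.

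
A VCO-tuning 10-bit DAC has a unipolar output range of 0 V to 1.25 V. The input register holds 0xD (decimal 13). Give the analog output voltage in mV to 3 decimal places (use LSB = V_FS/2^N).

15.869 mV

LSB = 1.25 V / 2^10 = 1.221 mV.
Code 0xD = 13 decimal.
V_out = 0 + 13 × 0.0012207 V = 0.0158691 V.
= 15.869 mV.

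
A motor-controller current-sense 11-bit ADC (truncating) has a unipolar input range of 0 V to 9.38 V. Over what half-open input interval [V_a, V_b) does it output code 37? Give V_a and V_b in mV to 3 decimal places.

[169.463 mV, 174.043 mV)

LSB = 9.38/2^11 = 4.580 mV.
V_a = V_low + 37·LSB = 0.169463 V; V_b = V_low + 38·LSB = 0.174043 V.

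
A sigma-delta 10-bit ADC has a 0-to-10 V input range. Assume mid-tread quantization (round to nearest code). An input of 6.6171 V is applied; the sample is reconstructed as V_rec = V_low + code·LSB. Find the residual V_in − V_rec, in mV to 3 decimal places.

Step size: 10 V ÷ 2^10 = 9.766 mV.
(6.6171 − 0)/0.00976562 = 677.5910; round gives code 678.
Code 678 maps back to 0 + 678×0.00976562 V = 6.6210938 V.
V_in − V_rec = -0.00399375 V = -3.994 mV.

-3.994 mV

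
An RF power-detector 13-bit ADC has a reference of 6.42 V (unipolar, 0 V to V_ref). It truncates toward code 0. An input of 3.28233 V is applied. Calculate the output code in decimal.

LSB = 6.42 V / 8192 = 0.784 mV.
(V_in − V_low)/LSB = (3.28233 − 0) / 0.000783691 = 4188.294.
Floor → code 4188.

code 4188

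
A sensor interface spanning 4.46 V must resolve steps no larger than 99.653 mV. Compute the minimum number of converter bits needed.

Number of steps required ≥ 4.46 V / 99.653 mV = 44.76.
Need 2^N ≥ 44.76; 2^5 = 32, 2^6 = 64.
Minimum N = 6.

6 bits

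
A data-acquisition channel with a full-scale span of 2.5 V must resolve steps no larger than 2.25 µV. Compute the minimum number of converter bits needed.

21 bits

Number of steps required ≥ 2.5 V / 2.25 µV = 1111111.11.
Need 2^N ≥ 1111111.11; 2^20 = 1048576, 2^21 = 2097152.
Minimum N = 21.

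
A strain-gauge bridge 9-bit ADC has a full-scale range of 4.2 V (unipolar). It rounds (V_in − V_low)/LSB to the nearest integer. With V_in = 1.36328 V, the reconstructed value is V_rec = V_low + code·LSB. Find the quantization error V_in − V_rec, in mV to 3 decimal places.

1.561 mV

LSB = 4.2/2^9 = 8.203 mV.
(1.36328 − 0)/0.00820313 = 166.1903; round gives code 166.
V_rec = 0 + 166·0.00820313 = 1.3617188 V.
Difference: 0.00156125 V → 1.561 mV.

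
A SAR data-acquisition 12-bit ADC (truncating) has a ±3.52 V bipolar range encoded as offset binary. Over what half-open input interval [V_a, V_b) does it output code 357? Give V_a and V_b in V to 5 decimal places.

[-2.90641 V, -2.90469 V)

LSB = 7.04/2^12 = 1.719 mV.
V_a = V_low + 357·LSB = -2.90641 V; V_b = V_low + 358·LSB = -2.90469 V.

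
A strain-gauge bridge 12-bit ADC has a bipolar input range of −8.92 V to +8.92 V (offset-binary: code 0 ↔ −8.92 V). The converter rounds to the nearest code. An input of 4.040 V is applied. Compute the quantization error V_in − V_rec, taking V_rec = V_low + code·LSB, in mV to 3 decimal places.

LSB = 17.84/2^12 = 4.355 mV.
(V_in − V_low)/LSB = (4.040 − (−8.92))/0.00435547 = 2975.5695 → code 2976 (round).
Code 2976 maps back to (−8.92) + 2976×0.00435547 V = 4.041875 V.
Difference: -0.001875 V → -1.875 mV.

-1.875 mV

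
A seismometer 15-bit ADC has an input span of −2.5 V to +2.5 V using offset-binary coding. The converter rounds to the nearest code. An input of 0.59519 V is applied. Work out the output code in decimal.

code 20285

LSB = 5 V / 32768 = 152.59 µV.
(V_in − V_low)/LSB = (0.59519 − (−2.5)) / 0.000152588 = 20284.637.
round(20284.637) = 20285.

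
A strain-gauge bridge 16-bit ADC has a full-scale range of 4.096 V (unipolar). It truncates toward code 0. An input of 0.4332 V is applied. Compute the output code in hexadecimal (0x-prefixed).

code 0x1B13 (decimal 6931)

LSB = 4.096 V / 65536 = 62.50 µV.
(V_in − V_low)/LSB = (0.4332 − 0) / 6.25e-05 = 6931.200.
Floor → code 6931.
In hexadecimal (0x-prefixed): 0x1B13.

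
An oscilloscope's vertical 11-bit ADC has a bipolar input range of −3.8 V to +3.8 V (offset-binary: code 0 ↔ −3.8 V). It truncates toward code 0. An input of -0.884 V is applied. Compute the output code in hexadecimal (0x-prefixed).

With 2048 levels over 7.6 V, one step is 3.711 mV.
(-0.884 − (−3.8)) / 0.00371094 = 785.785 LSBs.
Floor → code 785.
In hexadecimal (0x-prefixed): 0x311.

code 0x311 (decimal 785)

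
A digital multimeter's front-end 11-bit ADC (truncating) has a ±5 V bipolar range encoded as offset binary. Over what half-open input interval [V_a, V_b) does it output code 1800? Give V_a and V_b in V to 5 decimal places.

LSB = 10/2^11 = 4.883 mV.
V_a = V_low + 1800·LSB = 3.78906 V; V_b = V_low + 1801·LSB = 3.79395 V.

[3.78906 V, 3.79395 V)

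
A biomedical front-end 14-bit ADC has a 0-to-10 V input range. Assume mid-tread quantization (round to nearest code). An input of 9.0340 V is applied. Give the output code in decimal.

Full-scale span = 10 V; LSB = 10/2^14 = 0.610 mV.
Input sits at 14801.306 steps above V_low.
So the output code is 14801.

code 14801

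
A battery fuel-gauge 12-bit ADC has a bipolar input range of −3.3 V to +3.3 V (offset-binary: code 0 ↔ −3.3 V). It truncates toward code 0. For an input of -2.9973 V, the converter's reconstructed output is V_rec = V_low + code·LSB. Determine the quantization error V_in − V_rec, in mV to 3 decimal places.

1.382 mV

LSB = 6.6/2^12 = 1.611 mV.
(V_in − V_low)/LSB = (-2.9973 − (−3.3))/0.00161133 = 187.8575 → code 187 (floor).
Reconstructed: -2.9986816 V.
V_in − V_rec = 0.00138164 V = 1.382 mV.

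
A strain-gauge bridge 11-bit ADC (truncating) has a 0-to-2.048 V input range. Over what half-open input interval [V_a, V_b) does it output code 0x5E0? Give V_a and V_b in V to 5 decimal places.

[1.50400 V, 1.50500 V)

LSB = 2.048/2^11 = 1.000 mV.
Code 0x5E0 = 1504 decimal.
V_a = V_low + 1504·LSB = 1.504 V; V_b = V_low + 1505·LSB = 1.505 V.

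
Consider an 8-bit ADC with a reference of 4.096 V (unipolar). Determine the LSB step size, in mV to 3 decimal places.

Full-scale span = 4.096 V.
LSB = 4.096 / 2^8 = 4.096 / 256 = 0.016 V = 16.000 mV.

16.000 mV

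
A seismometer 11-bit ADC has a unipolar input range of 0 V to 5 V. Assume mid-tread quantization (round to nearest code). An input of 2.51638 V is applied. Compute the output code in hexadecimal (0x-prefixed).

code 0x407 (decimal 1031)

With 2048 levels over 5 V, one step is 2.441 mV.
Input sits at 1030.709 steps above V_low.
So the output code is 1031.
In hexadecimal (0x-prefixed): 0x407.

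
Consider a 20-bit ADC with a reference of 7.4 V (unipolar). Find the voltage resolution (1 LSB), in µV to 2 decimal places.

Full-scale span = 7.4 V.
LSB = 7.4 / 2^20 = 7.4 / 1048576 = 7.05719e-06 V = 7.06 µV.

7.06 µV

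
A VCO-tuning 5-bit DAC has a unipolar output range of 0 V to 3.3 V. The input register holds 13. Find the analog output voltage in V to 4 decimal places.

1.3406 V

LSB = 3.3 V / 2^5 = 103.125 mV.
V_out = 0 + 13 × 0.103125 V = 1.34062 V.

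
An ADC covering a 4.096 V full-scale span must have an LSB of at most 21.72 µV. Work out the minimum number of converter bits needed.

18 bits

Number of steps required ≥ 4.096 V / 21.72 µV = 188581.95.
Need 2^N ≥ 188581.95; 2^17 = 131072, 2^18 = 262144.
Minimum N = 18.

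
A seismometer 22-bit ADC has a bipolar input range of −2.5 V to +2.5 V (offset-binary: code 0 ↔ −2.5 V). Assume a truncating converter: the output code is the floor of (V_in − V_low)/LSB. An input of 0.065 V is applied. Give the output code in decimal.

LSB = 5 V / 4194304 = 1.19 µV.
(V_in − V_low)/LSB = (0.065 − (−2.5)) / 1.19209e-06 = 2151677.952.
Floor → code 2151677.

code 2151677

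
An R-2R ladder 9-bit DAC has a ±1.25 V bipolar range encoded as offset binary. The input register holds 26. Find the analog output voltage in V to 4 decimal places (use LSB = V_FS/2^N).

LSB = 2.5 V / 2^9 = 4.883 mV.
V_out = (−1.25) + 26 × 0.00488281 V = -1.12305 V.

-1.1230 V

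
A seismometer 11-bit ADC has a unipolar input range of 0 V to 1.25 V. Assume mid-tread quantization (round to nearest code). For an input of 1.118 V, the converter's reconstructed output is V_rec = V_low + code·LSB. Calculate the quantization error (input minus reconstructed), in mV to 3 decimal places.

LSB = 1.25/2^11 = 0.610 mV.
(1.118 − 0)/0.000610352 = 1831.7312; round gives code 1832.
Code 1832 maps back to 0 + 1832×0.000610352 V = 1.1181641 V.
Error = 1.118 − 1.1181641 = -0.000164063 V = -0.164 mV.

-0.164 mV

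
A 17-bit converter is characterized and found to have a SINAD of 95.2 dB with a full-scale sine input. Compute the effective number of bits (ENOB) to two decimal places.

ENOB = (SINAD − 1.76) / 6.02 = (95.2 − 1.76)/6.02 = 15.522.

15.52 bits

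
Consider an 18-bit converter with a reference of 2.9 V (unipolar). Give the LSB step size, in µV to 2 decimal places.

Full-scale span = 2.9 V.
LSB = 2.9 / 2^18 = 2.9 / 262144 = 1.10626e-05 V = 11.06 µV.

11.06 µV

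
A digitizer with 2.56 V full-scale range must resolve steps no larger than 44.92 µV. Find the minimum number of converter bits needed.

Number of steps required ≥ 2.56 V / 44.92 µV = 56990.20.
Need 2^N ≥ 56990.20; 2^15 = 32768, 2^16 = 65536.
Minimum N = 16.

16 bits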